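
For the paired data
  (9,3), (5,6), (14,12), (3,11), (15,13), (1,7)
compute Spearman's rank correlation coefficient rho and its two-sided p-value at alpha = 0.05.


Step 1: Rank x and y separately (midranks; no ties here).
rank(x): 9->4, 5->3, 14->5, 3->2, 15->6, 1->1
rank(y): 3->1, 6->2, 12->5, 11->4, 13->6, 7->3
Step 2: d_i = R_x(i) - R_y(i); compute d_i^2.
  (4-1)^2=9, (3-2)^2=1, (5-5)^2=0, (2-4)^2=4, (6-6)^2=0, (1-3)^2=4
sum(d^2) = 18.
Step 3: rho = 1 - 6*18 / (6*(6^2 - 1)) = 1 - 108/210 = 0.485714.
Step 4: Under H0, t = rho * sqrt((n-2)/(1-rho^2)) = 1.1113 ~ t(4).
Step 5: Two-sided p-value from the t-distribution with 4 df = 0.328723.
Step 6: alpha = 0.05. fail to reject H0.

rho = 0.4857, p = 0.328723, fail to reject H0 at alpha = 0.05.


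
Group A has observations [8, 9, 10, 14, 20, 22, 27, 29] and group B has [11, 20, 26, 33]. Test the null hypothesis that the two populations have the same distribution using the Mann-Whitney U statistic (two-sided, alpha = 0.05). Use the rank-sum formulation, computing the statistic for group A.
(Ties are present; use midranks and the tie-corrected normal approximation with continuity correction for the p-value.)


Step 1: Combine and sort all 12 observations; assign midranks.
sorted (value, group): (8,X), (9,X), (10,X), (11,Y), (14,X), (20,X), (20,Y), (22,X), (26,Y), (27,X), (29,X), (33,Y)
ranks: 8->1, 9->2, 10->3, 11->4, 14->5, 20->6.5, 20->6.5, 22->8, 26->9, 27->10, 29->11, 33->12
Step 2: Rank sum for X: R1 = 1 + 2 + 3 + 5 + 6.5 + 8 + 10 + 11 = 46.5.
Step 3: U_X = R1 - n1(n1+1)/2 = 46.5 - 8*9/2 = 46.5 - 36 = 10.5.
       U_Y = n1*n2 - U_X = 32 - 10.5 = 21.5.
Step 4: Ties are present, so use the tie-corrected normal approximation (with continuity correction) for the p-value.
Step 5: p-value = 0.394938; compare to alpha = 0.05. fail to reject H0.

U_X = 10.5, p = 0.394938, fail to reject H0 at alpha = 0.05.


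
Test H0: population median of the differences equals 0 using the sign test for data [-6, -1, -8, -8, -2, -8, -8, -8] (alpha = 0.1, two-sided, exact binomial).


Step 1: Discard zero differences. Original n = 8; n_eff = number of nonzero differences = 8.
Nonzero differences (with sign): -6, -1, -8, -8, -2, -8, -8, -8
Step 2: Count signs: positive = 0, negative = 8.
Step 3: Under H0: P(positive) = 0.5, so the number of positives S ~ Bin(8, 0.5).
Step 4: Two-sided exact p-value = sum of Bin(8,0.5) probabilities at or below the observed probability = 0.007812.
Step 5: alpha = 0.1. reject H0.

n_eff = 8, pos = 0, neg = 8, p = 0.007812, reject H0.


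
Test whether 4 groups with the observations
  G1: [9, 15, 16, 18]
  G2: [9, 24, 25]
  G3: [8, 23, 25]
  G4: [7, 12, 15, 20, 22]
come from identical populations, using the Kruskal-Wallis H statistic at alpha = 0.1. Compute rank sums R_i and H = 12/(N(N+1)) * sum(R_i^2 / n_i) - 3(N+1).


Step 1: Combine all N = 15 observations and assign midranks.
sorted (value, group, rank): (7,G4,1), (8,G3,2), (9,G1,3.5), (9,G2,3.5), (12,G4,5), (15,G1,6.5), (15,G4,6.5), (16,G1,8), (18,G1,9), (20,G4,10), (22,G4,11), (23,G3,12), (24,G2,13), (25,G2,14.5), (25,G3,14.5)
Step 2: Sum ranks within each group.
R_1 = 27 (n_1 = 4)
R_2 = 31 (n_2 = 3)
R_3 = 28.5 (n_3 = 3)
R_4 = 33.5 (n_4 = 5)
Step 3: H = 12/(N(N+1)) * sum(R_i^2/n_i) - 3(N+1)
     = 12/(15*16) * (27^2/4 + 31^2/3 + 28.5^2/3 + 33.5^2/5) - 3*16
     = 0.050000 * 997.783 - 48
     = 1.889167.
Step 4: Ties present; correction factor C = 1 - 18/(15^3 - 15) = 0.994643. Corrected H = 1.889167 / 0.994643 = 1.899342.
Step 5: Under H0, H ~ chi^2(3); p-value = 0.593559.
Step 6: alpha = 0.1. fail to reject H0.

H = 1.8993, df = 3, p = 0.593559, fail to reject H0.


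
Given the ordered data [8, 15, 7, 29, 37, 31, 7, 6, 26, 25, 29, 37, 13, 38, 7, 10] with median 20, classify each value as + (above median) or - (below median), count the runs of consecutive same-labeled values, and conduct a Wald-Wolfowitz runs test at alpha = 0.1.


Step 1: Compute median = 20; label A = above, B = below.
Labels in order: BBBAAABBAAAABABB  (n_A = 8, n_B = 8)
Step 2: Count runs R = 7.
Step 3: Under H0 (random ordering), E[R] = 2*n_A*n_B/(n_A+n_B) + 1 = 2*8*8/16 + 1 = 9.0000.
        Var[R] = 2*n_A*n_B*(2*n_A*n_B - n_A - n_B) / ((n_A+n_B)^2 * (n_A+n_B-1)) = 14336/3840 = 3.7333.
        SD[R] = 1.9322.
Step 4: Continuity-corrected z = (R + 0.5 - E[R]) / SD[R] = (7 + 0.5 - 9.0000) / 1.9322 = -0.7763.
Step 5: Two-sided p-value via normal approximation = 2*(1 - Phi(|z|)) = 0.437558.
Step 6: alpha = 0.1. fail to reject H0.

R = 7, z = -0.7763, p = 0.437558, fail to reject H0.


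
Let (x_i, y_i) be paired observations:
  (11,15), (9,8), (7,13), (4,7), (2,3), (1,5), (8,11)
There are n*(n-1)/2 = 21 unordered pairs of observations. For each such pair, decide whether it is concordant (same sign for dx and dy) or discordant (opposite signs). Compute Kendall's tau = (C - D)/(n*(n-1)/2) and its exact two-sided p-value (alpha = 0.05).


Step 1: Enumerate the 21 unordered pairs (i,j) with i<j and classify each by sign(x_j-x_i) * sign(y_j-y_i).
  (1,2):dx=-2,dy=-7->C; (1,3):dx=-4,dy=-2->C; (1,4):dx=-7,dy=-8->C; (1,5):dx=-9,dy=-12->C
  (1,6):dx=-10,dy=-10->C; (1,7):dx=-3,dy=-4->C; (2,3):dx=-2,dy=+5->D; (2,4):dx=-5,dy=-1->C
  (2,5):dx=-7,dy=-5->C; (2,6):dx=-8,dy=-3->C; (2,7):dx=-1,dy=+3->D; (3,4):dx=-3,dy=-6->C
  (3,5):dx=-5,dy=-10->C; (3,6):dx=-6,dy=-8->C; (3,7):dx=+1,dy=-2->D; (4,5):dx=-2,dy=-4->C
  (4,6):dx=-3,dy=-2->C; (4,7):dx=+4,dy=+4->C; (5,6):dx=-1,dy=+2->D; (5,7):dx=+6,dy=+8->C
  (6,7):dx=+7,dy=+6->C
Step 2: C = 17, D = 4, total pairs = 21.
Step 3: tau = (C - D)/(n(n-1)/2) = (17 - 4)/21 = 0.619048.
Step 4: Exact two-sided p-value (enumerate n! = 5040 permutations of y under H0): p = 0.069048.
Step 5: alpha = 0.05. fail to reject H0.

tau_b = 0.6190 (C=17, D=4), p = 0.069048, fail to reject H0.


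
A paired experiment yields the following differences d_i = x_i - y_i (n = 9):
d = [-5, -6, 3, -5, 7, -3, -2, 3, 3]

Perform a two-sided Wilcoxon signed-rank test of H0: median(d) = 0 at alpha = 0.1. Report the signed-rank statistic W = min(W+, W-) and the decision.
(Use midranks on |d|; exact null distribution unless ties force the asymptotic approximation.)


Step 1: Drop any zero differences (none here) and take |d_i|.
|d| = [5, 6, 3, 5, 7, 3, 2, 3, 3]
Step 2: Midrank |d_i| (ties get averaged ranks).
ranks: |5|->6.5, |6|->8, |3|->3.5, |5|->6.5, |7|->9, |3|->3.5, |2|->1, |3|->3.5, |3|->3.5
Step 3: Attach original signs; sum ranks with positive sign and with negative sign.
W+ = 3.5 + 9 + 3.5 + 3.5 = 19.5
W- = 6.5 + 8 + 6.5 + 3.5 + 1 = 25.5
(Check: W+ + W- = 45 should equal n(n+1)/2 = 45.)
Step 4: Test statistic W = min(W+, W-) = 19.5.
Step 5: Ties in |d|, so use the tie-corrected normal approximation.
        E[W] = n(n+1)/4 = 9*10/4 = 22.5.
        Tie groups: |d|=3 (t=4), |d|=5 (t=2); sum(t^3 - t) = 66.
        Var[W] = n(n+1)(2n+1)/24 - sum(t^3-t)/48 = 1710/24 - 66/48 = 69.875.
        z = (W - E[W]) / sqrt(Var[W]) = (19.5 - 22.5) / 8.3591 = -0.3589.
        Two-sided p = 2*Phi(z) = 0.719678.
Step 6: alpha = 0.1. fail to reject H0.

W+ = 19.5, W- = 25.5, W = min = 19.5, p = 0.719678, fail to reject H0.


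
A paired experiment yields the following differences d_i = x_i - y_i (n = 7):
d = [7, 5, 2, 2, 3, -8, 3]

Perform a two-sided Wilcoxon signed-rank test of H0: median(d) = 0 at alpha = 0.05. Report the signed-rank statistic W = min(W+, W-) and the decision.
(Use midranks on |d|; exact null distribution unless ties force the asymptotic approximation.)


Step 1: Drop any zero differences (none here) and take |d_i|.
|d| = [7, 5, 2, 2, 3, 8, 3]
Step 2: Midrank |d_i| (ties get averaged ranks).
ranks: |7|->6, |5|->5, |2|->1.5, |2|->1.5, |3|->3.5, |8|->7, |3|->3.5
Step 3: Attach original signs; sum ranks with positive sign and with negative sign.
W+ = 6 + 5 + 1.5 + 1.5 + 3.5 + 3.5 = 21
W- = 7 = 7
(Check: W+ + W- = 28 should equal n(n+1)/2 = 28.)
Step 4: Test statistic W = min(W+, W-) = 7.
Step 5: Ties in |d|, so use the tie-corrected normal approximation.
        E[W] = n(n+1)/4 = 7*8/4 = 14.
        Tie groups: |d|=2 (t=2), |d|=3 (t=2); sum(t^3 - t) = 12.
        Var[W] = n(n+1)(2n+1)/24 - sum(t^3-t)/48 = 840/24 - 12/48 = 34.75.
        z = (W - E[W]) / sqrt(Var[W]) = (7 - 14) / 5.8949 = -1.1875.
        Two-sided p = 2*Phi(z) = 0.235044.
Step 6: alpha = 0.05. fail to reject H0.

W+ = 21, W- = 7, W = min = 7, p = 0.235044, fail to reject H0.


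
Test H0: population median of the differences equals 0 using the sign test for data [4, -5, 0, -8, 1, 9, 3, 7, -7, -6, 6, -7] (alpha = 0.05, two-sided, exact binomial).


Step 1: Discard zero differences. Original n = 12; n_eff = number of nonzero differences = 11.
Nonzero differences (with sign): +4, -5, -8, +1, +9, +3, +7, -7, -6, +6, -7
Step 2: Count signs: positive = 6, negative = 5.
Step 3: Under H0: P(positive) = 0.5, so the number of positives S ~ Bin(11, 0.5).
Step 4: Two-sided exact p-value = sum of Bin(11,0.5) probabilities at or below the observed probability = 1.000000.
Step 5: alpha = 0.05. fail to reject H0.

n_eff = 11, pos = 6, neg = 5, p = 1.000000, fail to reject H0.


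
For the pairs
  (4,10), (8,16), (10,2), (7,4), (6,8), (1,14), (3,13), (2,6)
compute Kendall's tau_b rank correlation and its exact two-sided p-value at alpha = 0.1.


Step 1: Enumerate the 28 unordered pairs (i,j) with i<j and classify each by sign(x_j-x_i) * sign(y_j-y_i).
  (1,2):dx=+4,dy=+6->C; (1,3):dx=+6,dy=-8->D; (1,4):dx=+3,dy=-6->D; (1,5):dx=+2,dy=-2->D
  (1,6):dx=-3,dy=+4->D; (1,7):dx=-1,dy=+3->D; (1,8):dx=-2,dy=-4->C; (2,3):dx=+2,dy=-14->D
  (2,4):dx=-1,dy=-12->C; (2,5):dx=-2,dy=-8->C; (2,6):dx=-7,dy=-2->C; (2,7):dx=-5,dy=-3->C
  (2,8):dx=-6,dy=-10->C; (3,4):dx=-3,dy=+2->D; (3,5):dx=-4,dy=+6->D; (3,6):dx=-9,dy=+12->D
  (3,7):dx=-7,dy=+11->D; (3,8):dx=-8,dy=+4->D; (4,5):dx=-1,dy=+4->D; (4,6):dx=-6,dy=+10->D
  (4,7):dx=-4,dy=+9->D; (4,8):dx=-5,dy=+2->D; (5,6):dx=-5,dy=+6->D; (5,7):dx=-3,dy=+5->D
  (5,8):dx=-4,dy=-2->C; (6,7):dx=+2,dy=-1->D; (6,8):dx=+1,dy=-8->D; (7,8):dx=-1,dy=-7->C
Step 2: C = 9, D = 19, total pairs = 28.
Step 3: tau = (C - D)/(n(n-1)/2) = (9 - 19)/28 = -0.357143.
Step 4: Exact two-sided p-value (enumerate n! = 40320 permutations of y under H0): p = 0.275099.
Step 5: alpha = 0.1. fail to reject H0.

tau_b = -0.3571 (C=9, D=19), p = 0.275099, fail to reject H0.


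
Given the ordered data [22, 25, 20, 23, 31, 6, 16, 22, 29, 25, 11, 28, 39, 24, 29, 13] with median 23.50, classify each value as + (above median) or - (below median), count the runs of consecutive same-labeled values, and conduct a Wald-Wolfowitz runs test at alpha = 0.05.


Step 1: Compute median = 23.50; label A = above, B = below.
Labels in order: BABBABBBAABAAAAB  (n_A = 8, n_B = 8)
Step 2: Count runs R = 9.
Step 3: Under H0 (random ordering), E[R] = 2*n_A*n_B/(n_A+n_B) + 1 = 2*8*8/16 + 1 = 9.0000.
        Var[R] = 2*n_A*n_B*(2*n_A*n_B - n_A - n_B) / ((n_A+n_B)^2 * (n_A+n_B-1)) = 14336/3840 = 3.7333.
        SD[R] = 1.9322.
Step 4: R = E[R], so z = 0 with no continuity correction.
Step 5: Two-sided p-value via normal approximation = 2*(1 - Phi(|z|)) = 1.000000.
Step 6: alpha = 0.05. fail to reject H0.

R = 9, z = 0.0000, p = 1.000000, fail to reject H0.


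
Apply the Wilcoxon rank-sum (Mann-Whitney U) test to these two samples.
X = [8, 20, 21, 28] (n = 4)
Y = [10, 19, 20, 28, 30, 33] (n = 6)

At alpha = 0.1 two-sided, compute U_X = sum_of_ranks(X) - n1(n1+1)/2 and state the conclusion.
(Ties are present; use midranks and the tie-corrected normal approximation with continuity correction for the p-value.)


Step 1: Combine and sort all 10 observations; assign midranks.
sorted (value, group): (8,X), (10,Y), (19,Y), (20,X), (20,Y), (21,X), (28,X), (28,Y), (30,Y), (33,Y)
ranks: 8->1, 10->2, 19->3, 20->4.5, 20->4.5, 21->6, 28->7.5, 28->7.5, 30->9, 33->10
Step 2: Rank sum for X: R1 = 1 + 4.5 + 6 + 7.5 = 19.
Step 3: U_X = R1 - n1(n1+1)/2 = 19 - 4*5/2 = 19 - 10 = 9.
       U_Y = n1*n2 - U_X = 24 - 9 = 15.
Step 4: Ties are present, so use the tie-corrected normal approximation (with continuity correction) for the p-value.
Step 5: p-value = 0.591778; compare to alpha = 0.1. fail to reject H0.

U_X = 9, p = 0.591778, fail to reject H0 at alpha = 0.1.


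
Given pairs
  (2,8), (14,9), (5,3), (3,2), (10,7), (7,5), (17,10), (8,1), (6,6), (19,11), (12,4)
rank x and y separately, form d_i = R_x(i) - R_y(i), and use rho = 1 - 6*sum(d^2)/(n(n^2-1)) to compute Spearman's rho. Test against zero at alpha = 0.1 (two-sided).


Step 1: Rank x and y separately (midranks; no ties here).
rank(x): 2->1, 14->9, 5->3, 3->2, 10->7, 7->5, 17->10, 8->6, 6->4, 19->11, 12->8
rank(y): 8->8, 9->9, 3->3, 2->2, 7->7, 5->5, 10->10, 1->1, 6->6, 11->11, 4->4
Step 2: d_i = R_x(i) - R_y(i); compute d_i^2.
  (1-8)^2=49, (9-9)^2=0, (3-3)^2=0, (2-2)^2=0, (7-7)^2=0, (5-5)^2=0, (10-10)^2=0, (6-1)^2=25, (4-6)^2=4, (11-11)^2=0, (8-4)^2=16
sum(d^2) = 94.
Step 3: rho = 1 - 6*94 / (11*(11^2 - 1)) = 1 - 564/1320 = 0.572727.
Step 4: Under H0, t = rho * sqrt((n-2)/(1-rho^2)) = 2.0960 ~ t(9).
Step 5: Two-sided p-value from the t-distribution with 9 df = 0.065543.
Step 6: alpha = 0.1. reject H0.

rho = 0.5727, p = 0.065543, reject H0 at alpha = 0.1.


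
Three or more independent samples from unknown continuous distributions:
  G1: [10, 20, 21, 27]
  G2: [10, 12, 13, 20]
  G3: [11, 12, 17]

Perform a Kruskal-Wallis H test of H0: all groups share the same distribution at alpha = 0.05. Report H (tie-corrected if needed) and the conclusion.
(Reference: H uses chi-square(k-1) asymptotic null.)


Step 1: Combine all N = 11 observations and assign midranks.
sorted (value, group, rank): (10,G1,1.5), (10,G2,1.5), (11,G3,3), (12,G2,4.5), (12,G3,4.5), (13,G2,6), (17,G3,7), (20,G1,8.5), (20,G2,8.5), (21,G1,10), (27,G1,11)
Step 2: Sum ranks within each group.
R_1 = 31 (n_1 = 4)
R_2 = 20.5 (n_2 = 4)
R_3 = 14.5 (n_3 = 3)
Step 3: H = 12/(N(N+1)) * sum(R_i^2/n_i) - 3(N+1)
     = 12/(11*12) * (31^2/4 + 20.5^2/4 + 14.5^2/3) - 3*12
     = 0.090909 * 415.396 - 36
     = 1.763258.
Step 4: Ties present; correction factor C = 1 - 18/(11^3 - 11) = 0.986364. Corrected H = 1.763258 / 0.986364 = 1.787634.
Step 5: Under H0, H ~ chi^2(2); p-value = 0.409091.
Step 6: alpha = 0.05. fail to reject H0.

H = 1.7876, df = 2, p = 0.409091, fail to reject H0.


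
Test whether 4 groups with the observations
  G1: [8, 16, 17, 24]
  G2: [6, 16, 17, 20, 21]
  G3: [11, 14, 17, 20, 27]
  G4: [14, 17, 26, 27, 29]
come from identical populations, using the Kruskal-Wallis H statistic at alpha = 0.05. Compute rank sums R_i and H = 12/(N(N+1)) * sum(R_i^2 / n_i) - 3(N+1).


Step 1: Combine all N = 19 observations and assign midranks.
sorted (value, group, rank): (6,G2,1), (8,G1,2), (11,G3,3), (14,G3,4.5), (14,G4,4.5), (16,G1,6.5), (16,G2,6.5), (17,G1,9.5), (17,G2,9.5), (17,G3,9.5), (17,G4,9.5), (20,G2,12.5), (20,G3,12.5), (21,G2,14), (24,G1,15), (26,G4,16), (27,G3,17.5), (27,G4,17.5), (29,G4,19)
Step 2: Sum ranks within each group.
R_1 = 33 (n_1 = 4)
R_2 = 43.5 (n_2 = 5)
R_3 = 47 (n_3 = 5)
R_4 = 66.5 (n_4 = 5)
Step 3: H = 12/(N(N+1)) * sum(R_i^2/n_i) - 3(N+1)
     = 12/(19*20) * (33^2/4 + 43.5^2/5 + 47^2/5 + 66.5^2/5) - 3*20
     = 0.031579 * 1976.95 - 60
     = 2.430000.
Step 4: Ties present; correction factor C = 1 - 84/(19^3 - 19) = 0.987719. Corrected H = 2.430000 / 0.987719 = 2.460213.
Step 5: Under H0, H ~ chi^2(3); p-value = 0.482524.
Step 6: alpha = 0.05. fail to reject H0.

H = 2.4602, df = 3, p = 0.482524, fail to reject H0.


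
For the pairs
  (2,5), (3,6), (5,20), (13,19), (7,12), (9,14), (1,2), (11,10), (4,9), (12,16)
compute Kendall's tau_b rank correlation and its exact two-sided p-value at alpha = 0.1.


Step 1: Enumerate the 45 unordered pairs (i,j) with i<j and classify each by sign(x_j-x_i) * sign(y_j-y_i).
  (1,2):dx=+1,dy=+1->C; (1,3):dx=+3,dy=+15->C; (1,4):dx=+11,dy=+14->C; (1,5):dx=+5,dy=+7->C
  (1,6):dx=+7,dy=+9->C; (1,7):dx=-1,dy=-3->C; (1,8):dx=+9,dy=+5->C; (1,9):dx=+2,dy=+4->C
  (1,10):dx=+10,dy=+11->C; (2,3):dx=+2,dy=+14->C; (2,4):dx=+10,dy=+13->C; (2,5):dx=+4,dy=+6->C
  (2,6):dx=+6,dy=+8->C; (2,7):dx=-2,dy=-4->C; (2,8):dx=+8,dy=+4->C; (2,9):dx=+1,dy=+3->C
  (2,10):dx=+9,dy=+10->C; (3,4):dx=+8,dy=-1->D; (3,5):dx=+2,dy=-8->D; (3,6):dx=+4,dy=-6->D
  (3,7):dx=-4,dy=-18->C; (3,8):dx=+6,dy=-10->D; (3,9):dx=-1,dy=-11->C; (3,10):dx=+7,dy=-4->D
  (4,5):dx=-6,dy=-7->C; (4,6):dx=-4,dy=-5->C; (4,7):dx=-12,dy=-17->C; (4,8):dx=-2,dy=-9->C
  (4,9):dx=-9,dy=-10->C; (4,10):dx=-1,dy=-3->C; (5,6):dx=+2,dy=+2->C; (5,7):dx=-6,dy=-10->C
  (5,8):dx=+4,dy=-2->D; (5,9):dx=-3,dy=-3->C; (5,10):dx=+5,dy=+4->C; (6,7):dx=-8,dy=-12->C
  (6,8):dx=+2,dy=-4->D; (6,9):dx=-5,dy=-5->C; (6,10):dx=+3,dy=+2->C; (7,8):dx=+10,dy=+8->C
  (7,9):dx=+3,dy=+7->C; (7,10):dx=+11,dy=+14->C; (8,9):dx=-7,dy=-1->C; (8,10):dx=+1,dy=+6->C
  (9,10):dx=+8,dy=+7->C
Step 2: C = 38, D = 7, total pairs = 45.
Step 3: tau = (C - D)/(n(n-1)/2) = (38 - 7)/45 = 0.688889.
Step 4: Exact two-sided p-value (enumerate n! = 3628800 permutations of y under H0): p = 0.004687.
Step 5: alpha = 0.1. reject H0.

tau_b = 0.6889 (C=38, D=7), p = 0.004687, reject H0.


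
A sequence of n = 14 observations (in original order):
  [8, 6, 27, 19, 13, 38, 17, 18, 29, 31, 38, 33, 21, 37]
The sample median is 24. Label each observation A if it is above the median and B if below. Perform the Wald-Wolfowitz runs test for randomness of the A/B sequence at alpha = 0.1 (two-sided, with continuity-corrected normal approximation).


Step 1: Compute median = 24; label A = above, B = below.
Labels in order: BBABBABBAAAABA  (n_A = 7, n_B = 7)
Step 2: Count runs R = 8.
Step 3: Under H0 (random ordering), E[R] = 2*n_A*n_B/(n_A+n_B) + 1 = 2*7*7/14 + 1 = 8.0000.
        Var[R] = 2*n_A*n_B*(2*n_A*n_B - n_A - n_B) / ((n_A+n_B)^2 * (n_A+n_B-1)) = 8232/2548 = 3.2308.
        SD[R] = 1.7974.
Step 4: R = E[R], so z = 0 with no continuity correction.
Step 5: Two-sided p-value via normal approximation = 2*(1 - Phi(|z|)) = 1.000000.
Step 6: alpha = 0.1. fail to reject H0.

R = 8, z = 0.0000, p = 1.000000, fail to reject H0.


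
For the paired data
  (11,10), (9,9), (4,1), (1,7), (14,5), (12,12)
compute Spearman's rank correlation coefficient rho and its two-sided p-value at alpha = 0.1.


Step 1: Rank x and y separately (midranks; no ties here).
rank(x): 11->4, 9->3, 4->2, 1->1, 14->6, 12->5
rank(y): 10->5, 9->4, 1->1, 7->3, 5->2, 12->6
Step 2: d_i = R_x(i) - R_y(i); compute d_i^2.
  (4-5)^2=1, (3-4)^2=1, (2-1)^2=1, (1-3)^2=4, (6-2)^2=16, (5-6)^2=1
sum(d^2) = 24.
Step 3: rho = 1 - 6*24 / (6*(6^2 - 1)) = 1 - 144/210 = 0.314286.
Step 4: Under H0, t = rho * sqrt((n-2)/(1-rho^2)) = 0.6621 ~ t(4).
Step 5: Two-sided p-value from the t-distribution with 4 df = 0.544093.
Step 6: alpha = 0.1. fail to reject H0.

rho = 0.3143, p = 0.544093, fail to reject H0 at alpha = 0.1.


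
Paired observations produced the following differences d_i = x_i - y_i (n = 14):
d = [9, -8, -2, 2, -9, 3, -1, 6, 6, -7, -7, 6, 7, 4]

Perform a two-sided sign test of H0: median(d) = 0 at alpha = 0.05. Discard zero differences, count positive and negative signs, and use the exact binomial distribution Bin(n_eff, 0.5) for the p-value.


Step 1: Discard zero differences. Original n = 14; n_eff = number of nonzero differences = 14.
Nonzero differences (with sign): +9, -8, -2, +2, -9, +3, -1, +6, +6, -7, -7, +6, +7, +4
Step 2: Count signs: positive = 8, negative = 6.
Step 3: Under H0: P(positive) = 0.5, so the number of positives S ~ Bin(14, 0.5).
Step 4: Two-sided exact p-value = sum of Bin(14,0.5) probabilities at or below the observed probability = 0.790527.
Step 5: alpha = 0.05. fail to reject H0.

n_eff = 14, pos = 8, neg = 6, p = 0.790527, fail to reject H0.


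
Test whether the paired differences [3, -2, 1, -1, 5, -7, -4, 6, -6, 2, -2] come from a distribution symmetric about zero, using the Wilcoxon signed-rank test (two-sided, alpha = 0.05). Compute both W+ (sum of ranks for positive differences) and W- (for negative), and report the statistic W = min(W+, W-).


Step 1: Drop any zero differences (none here) and take |d_i|.
|d| = [3, 2, 1, 1, 5, 7, 4, 6, 6, 2, 2]
Step 2: Midrank |d_i| (ties get averaged ranks).
ranks: |3|->6, |2|->4, |1|->1.5, |1|->1.5, |5|->8, |7|->11, |4|->7, |6|->9.5, |6|->9.5, |2|->4, |2|->4
Step 3: Attach original signs; sum ranks with positive sign and with negative sign.
W+ = 6 + 1.5 + 8 + 9.5 + 4 = 29
W- = 4 + 1.5 + 11 + 7 + 9.5 + 4 = 37
(Check: W+ + W- = 66 should equal n(n+1)/2 = 66.)
Step 4: Test statistic W = min(W+, W-) = 29.
Step 5: Ties in |d|, so use the tie-corrected normal approximation.
        E[W] = n(n+1)/4 = 11*12/4 = 33.
        Tie groups: |d|=1 (t=2), |d|=2 (t=3), |d|=6 (t=2); sum(t^3 - t) = 36.
        Var[W] = n(n+1)(2n+1)/24 - sum(t^3-t)/48 = 3036/24 - 36/48 = 125.75.
        z = (W - E[W]) / sqrt(Var[W]) = (29 - 33) / 11.2138 = -0.3567.
        Two-sided p = 2*Phi(z) = 0.721315.
Step 6: alpha = 0.05. fail to reject H0.

W+ = 29, W- = 37, W = min = 29, p = 0.721315, fail to reject H0.


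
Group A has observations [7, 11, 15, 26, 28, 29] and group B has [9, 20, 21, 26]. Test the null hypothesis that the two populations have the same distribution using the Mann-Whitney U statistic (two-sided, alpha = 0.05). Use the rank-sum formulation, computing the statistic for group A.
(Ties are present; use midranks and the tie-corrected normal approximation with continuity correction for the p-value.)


Step 1: Combine and sort all 10 observations; assign midranks.
sorted (value, group): (7,X), (9,Y), (11,X), (15,X), (20,Y), (21,Y), (26,X), (26,Y), (28,X), (29,X)
ranks: 7->1, 9->2, 11->3, 15->4, 20->5, 21->6, 26->7.5, 26->7.5, 28->9, 29->10
Step 2: Rank sum for X: R1 = 1 + 3 + 4 + 7.5 + 9 + 10 = 34.5.
Step 3: U_X = R1 - n1(n1+1)/2 = 34.5 - 6*7/2 = 34.5 - 21 = 13.5.
       U_Y = n1*n2 - U_X = 24 - 13.5 = 10.5.
Step 4: Ties are present, so use the tie-corrected normal approximation (with continuity correction) for the p-value.
Step 5: p-value = 0.830664; compare to alpha = 0.05. fail to reject H0.

U_X = 13.5, p = 0.830664, fail to reject H0 at alpha = 0.05.


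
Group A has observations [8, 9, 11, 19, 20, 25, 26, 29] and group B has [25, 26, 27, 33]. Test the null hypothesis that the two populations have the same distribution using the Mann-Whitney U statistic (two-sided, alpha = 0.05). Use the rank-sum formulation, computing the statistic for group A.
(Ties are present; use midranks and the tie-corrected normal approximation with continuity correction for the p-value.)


Step 1: Combine and sort all 12 observations; assign midranks.
sorted (value, group): (8,X), (9,X), (11,X), (19,X), (20,X), (25,X), (25,Y), (26,X), (26,Y), (27,Y), (29,X), (33,Y)
ranks: 8->1, 9->2, 11->3, 19->4, 20->5, 25->6.5, 25->6.5, 26->8.5, 26->8.5, 27->10, 29->11, 33->12
Step 2: Rank sum for X: R1 = 1 + 2 + 3 + 4 + 5 + 6.5 + 8.5 + 11 = 41.
Step 3: U_X = R1 - n1(n1+1)/2 = 41 - 8*9/2 = 41 - 36 = 5.
       U_Y = n1*n2 - U_X = 32 - 5 = 27.
Step 4: Ties are present, so use the tie-corrected normal approximation (with continuity correction) for the p-value.
Step 5: p-value = 0.073517; compare to alpha = 0.05. fail to reject H0.

U_X = 5, p = 0.073517, fail to reject H0 at alpha = 0.05.


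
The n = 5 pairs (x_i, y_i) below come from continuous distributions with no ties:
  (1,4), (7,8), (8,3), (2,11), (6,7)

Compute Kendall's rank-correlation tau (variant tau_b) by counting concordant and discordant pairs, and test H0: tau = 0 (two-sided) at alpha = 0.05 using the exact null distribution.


Step 1: Enumerate the 10 unordered pairs (i,j) with i<j and classify each by sign(x_j-x_i) * sign(y_j-y_i).
  (1,2):dx=+6,dy=+4->C; (1,3):dx=+7,dy=-1->D; (1,4):dx=+1,dy=+7->C; (1,5):dx=+5,dy=+3->C
  (2,3):dx=+1,dy=-5->D; (2,4):dx=-5,dy=+3->D; (2,5):dx=-1,dy=-1->C; (3,4):dx=-6,dy=+8->D
  (3,5):dx=-2,dy=+4->D; (4,5):dx=+4,dy=-4->D
Step 2: C = 4, D = 6, total pairs = 10.
Step 3: tau = (C - D)/(n(n-1)/2) = (4 - 6)/10 = -0.200000.
Step 4: Exact two-sided p-value (enumerate n! = 120 permutations of y under H0): p = 0.816667.
Step 5: alpha = 0.05. fail to reject H0.

tau_b = -0.2000 (C=4, D=6), p = 0.816667, fail to reject H0.


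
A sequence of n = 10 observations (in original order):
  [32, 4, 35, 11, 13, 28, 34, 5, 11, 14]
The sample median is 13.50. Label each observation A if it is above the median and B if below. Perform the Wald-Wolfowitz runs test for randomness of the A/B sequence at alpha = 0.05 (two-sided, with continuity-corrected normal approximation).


Step 1: Compute median = 13.50; label A = above, B = below.
Labels in order: ABABBAABBA  (n_A = 5, n_B = 5)
Step 2: Count runs R = 7.
Step 3: Under H0 (random ordering), E[R] = 2*n_A*n_B/(n_A+n_B) + 1 = 2*5*5/10 + 1 = 6.0000.
        Var[R] = 2*n_A*n_B*(2*n_A*n_B - n_A - n_B) / ((n_A+n_B)^2 * (n_A+n_B-1)) = 2000/900 = 2.2222.
        SD[R] = 1.4907.
Step 4: Continuity-corrected z = (R - 0.5 - E[R]) / SD[R] = (7 - 0.5 - 6.0000) / 1.4907 = 0.3354.
Step 5: Two-sided p-value via normal approximation = 2*(1 - Phi(|z|)) = 0.737316.
Step 6: alpha = 0.05. fail to reject H0.

R = 7, z = 0.3354, p = 0.737316, fail to reject H0.


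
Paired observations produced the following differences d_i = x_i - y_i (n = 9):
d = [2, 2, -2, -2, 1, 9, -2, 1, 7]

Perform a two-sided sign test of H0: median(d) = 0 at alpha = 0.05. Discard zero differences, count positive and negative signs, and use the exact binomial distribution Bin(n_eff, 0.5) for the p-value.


Step 1: Discard zero differences. Original n = 9; n_eff = number of nonzero differences = 9.
Nonzero differences (with sign): +2, +2, -2, -2, +1, +9, -2, +1, +7
Step 2: Count signs: positive = 6, negative = 3.
Step 3: Under H0: P(positive) = 0.5, so the number of positives S ~ Bin(9, 0.5).
Step 4: Two-sided exact p-value = sum of Bin(9,0.5) probabilities at or below the observed probability = 0.507812.
Step 5: alpha = 0.05. fail to reject H0.

n_eff = 9, pos = 6, neg = 3, p = 0.507812, fail to reject H0.


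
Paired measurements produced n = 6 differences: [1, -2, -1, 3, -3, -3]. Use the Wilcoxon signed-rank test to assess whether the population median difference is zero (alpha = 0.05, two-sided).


Step 1: Drop any zero differences (none here) and take |d_i|.
|d| = [1, 2, 1, 3, 3, 3]
Step 2: Midrank |d_i| (ties get averaged ranks).
ranks: |1|->1.5, |2|->3, |1|->1.5, |3|->5, |3|->5, |3|->5
Step 3: Attach original signs; sum ranks with positive sign and with negative sign.
W+ = 1.5 + 5 = 6.5
W- = 3 + 1.5 + 5 + 5 = 14.5
(Check: W+ + W- = 21 should equal n(n+1)/2 = 21.)
Step 4: Test statistic W = min(W+, W-) = 6.5.
Step 5: Ties in |d|, so use the tie-corrected normal approximation.
        E[W] = n(n+1)/4 = 6*7/4 = 10.5.
        Tie groups: |d|=1 (t=2), |d|=3 (t=3); sum(t^3 - t) = 30.
        Var[W] = n(n+1)(2n+1)/24 - sum(t^3-t)/48 = 546/24 - 30/48 = 22.125.
        z = (W - E[W]) / sqrt(Var[W]) = (6.5 - 10.5) / 4.7037 = -0.8504.
        Two-sided p = 2*Phi(z) = 0.395108.
Step 6: alpha = 0.05. fail to reject H0.

W+ = 6.5, W- = 14.5, W = min = 6.5, p = 0.395108, fail to reject H0.


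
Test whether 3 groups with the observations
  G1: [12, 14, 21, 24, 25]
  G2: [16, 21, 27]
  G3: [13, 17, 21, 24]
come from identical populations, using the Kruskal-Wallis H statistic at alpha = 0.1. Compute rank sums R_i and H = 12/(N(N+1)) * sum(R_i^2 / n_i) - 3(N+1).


Step 1: Combine all N = 12 observations and assign midranks.
sorted (value, group, rank): (12,G1,1), (13,G3,2), (14,G1,3), (16,G2,4), (17,G3,5), (21,G1,7), (21,G2,7), (21,G3,7), (24,G1,9.5), (24,G3,9.5), (25,G1,11), (27,G2,12)
Step 2: Sum ranks within each group.
R_1 = 31.5 (n_1 = 5)
R_2 = 23 (n_2 = 3)
R_3 = 23.5 (n_3 = 4)
Step 3: H = 12/(N(N+1)) * sum(R_i^2/n_i) - 3(N+1)
     = 12/(12*13) * (31.5^2/5 + 23^2/3 + 23.5^2/4) - 3*13
     = 0.076923 * 512.846 - 39
     = 0.449679.
Step 4: Ties present; correction factor C = 1 - 30/(12^3 - 12) = 0.982517. Corrected H = 0.449679 / 0.982517 = 0.457681.
Step 5: Under H0, H ~ chi^2(2); p-value = 0.795455.
Step 6: alpha = 0.1. fail to reject H0.

H = 0.4577, df = 2, p = 0.795455, fail to reject H0.


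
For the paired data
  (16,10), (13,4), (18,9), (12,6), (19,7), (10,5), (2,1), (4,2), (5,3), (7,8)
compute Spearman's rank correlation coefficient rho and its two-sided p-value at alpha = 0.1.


Step 1: Rank x and y separately (midranks; no ties here).
rank(x): 16->8, 13->7, 18->9, 12->6, 19->10, 10->5, 2->1, 4->2, 5->3, 7->4
rank(y): 10->10, 4->4, 9->9, 6->6, 7->7, 5->5, 1->1, 2->2, 3->3, 8->8
Step 2: d_i = R_x(i) - R_y(i); compute d_i^2.
  (8-10)^2=4, (7-4)^2=9, (9-9)^2=0, (6-6)^2=0, (10-7)^2=9, (5-5)^2=0, (1-1)^2=0, (2-2)^2=0, (3-3)^2=0, (4-8)^2=16
sum(d^2) = 38.
Step 3: rho = 1 - 6*38 / (10*(10^2 - 1)) = 1 - 228/990 = 0.769697.
Step 4: Under H0, t = rho * sqrt((n-2)/(1-rho^2)) = 3.4101 ~ t(8).
Step 5: Two-sided p-value from the t-distribution with 8 df = 0.009222.
Step 6: alpha = 0.1. reject H0.

rho = 0.7697, p = 0.009222, reject H0 at alpha = 0.1.


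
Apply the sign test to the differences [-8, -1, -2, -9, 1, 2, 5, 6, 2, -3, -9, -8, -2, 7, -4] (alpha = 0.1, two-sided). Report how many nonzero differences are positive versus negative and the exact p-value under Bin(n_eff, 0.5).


Step 1: Discard zero differences. Original n = 15; n_eff = number of nonzero differences = 15.
Nonzero differences (with sign): -8, -1, -2, -9, +1, +2, +5, +6, +2, -3, -9, -8, -2, +7, -4
Step 2: Count signs: positive = 6, negative = 9.
Step 3: Under H0: P(positive) = 0.5, so the number of positives S ~ Bin(15, 0.5).
Step 4: Two-sided exact p-value = sum of Bin(15,0.5) probabilities at or below the observed probability = 0.607239.
Step 5: alpha = 0.1. fail to reject H0.

n_eff = 15, pos = 6, neg = 9, p = 0.607239, fail to reject H0.


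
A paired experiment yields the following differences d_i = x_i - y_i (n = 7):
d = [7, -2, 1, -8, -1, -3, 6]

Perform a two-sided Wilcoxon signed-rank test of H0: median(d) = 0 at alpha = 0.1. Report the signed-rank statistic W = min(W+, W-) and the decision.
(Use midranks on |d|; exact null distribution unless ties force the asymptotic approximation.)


Step 1: Drop any zero differences (none here) and take |d_i|.
|d| = [7, 2, 1, 8, 1, 3, 6]
Step 2: Midrank |d_i| (ties get averaged ranks).
ranks: |7|->6, |2|->3, |1|->1.5, |8|->7, |1|->1.5, |3|->4, |6|->5
Step 3: Attach original signs; sum ranks with positive sign and with negative sign.
W+ = 6 + 1.5 + 5 = 12.5
W- = 3 + 7 + 1.5 + 4 = 15.5
(Check: W+ + W- = 28 should equal n(n+1)/2 = 28.)
Step 4: Test statistic W = min(W+, W-) = 12.5.
Step 5: Ties in |d|, so use the tie-corrected normal approximation.
        E[W] = n(n+1)/4 = 7*8/4 = 14.
        Tie groups: |d|=1 (t=2); sum(t^3 - t) = 6.
        Var[W] = n(n+1)(2n+1)/24 - sum(t^3-t)/48 = 840/24 - 6/48 = 34.875.
        z = (W - E[W]) / sqrt(Var[W]) = (12.5 - 14) / 5.9055 = -0.2540.
        Two-sided p = 2*Phi(z) = 0.799495.
Step 6: alpha = 0.1. fail to reject H0.

W+ = 12.5, W- = 15.5, W = min = 12.5, p = 0.799495, fail to reject H0.


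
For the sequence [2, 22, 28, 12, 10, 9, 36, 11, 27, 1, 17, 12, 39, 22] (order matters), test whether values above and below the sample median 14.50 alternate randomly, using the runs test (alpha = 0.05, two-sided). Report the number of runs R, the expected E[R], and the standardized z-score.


Step 1: Compute median = 14.50; label A = above, B = below.
Labels in order: BAABBBABABABAA  (n_A = 7, n_B = 7)
Step 2: Count runs R = 10.
Step 3: Under H0 (random ordering), E[R] = 2*n_A*n_B/(n_A+n_B) + 1 = 2*7*7/14 + 1 = 8.0000.
        Var[R] = 2*n_A*n_B*(2*n_A*n_B - n_A - n_B) / ((n_A+n_B)^2 * (n_A+n_B-1)) = 8232/2548 = 3.2308.
        SD[R] = 1.7974.
Step 4: Continuity-corrected z = (R - 0.5 - E[R]) / SD[R] = (10 - 0.5 - 8.0000) / 1.7974 = 0.8345.
Step 5: Two-sided p-value via normal approximation = 2*(1 - Phi(|z|)) = 0.403986.
Step 6: alpha = 0.05. fail to reject H0.

R = 10, z = 0.8345, p = 0.403986, fail to reject H0.


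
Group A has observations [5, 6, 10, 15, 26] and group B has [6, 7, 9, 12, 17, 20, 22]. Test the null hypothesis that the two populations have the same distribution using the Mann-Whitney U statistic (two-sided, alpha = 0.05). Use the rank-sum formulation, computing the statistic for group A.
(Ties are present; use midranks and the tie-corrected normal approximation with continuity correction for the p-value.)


Step 1: Combine and sort all 12 observations; assign midranks.
sorted (value, group): (5,X), (6,X), (6,Y), (7,Y), (9,Y), (10,X), (12,Y), (15,X), (17,Y), (20,Y), (22,Y), (26,X)
ranks: 5->1, 6->2.5, 6->2.5, 7->4, 9->5, 10->6, 12->7, 15->8, 17->9, 20->10, 22->11, 26->12
Step 2: Rank sum for X: R1 = 1 + 2.5 + 6 + 8 + 12 = 29.5.
Step 3: U_X = R1 - n1(n1+1)/2 = 29.5 - 5*6/2 = 29.5 - 15 = 14.5.
       U_Y = n1*n2 - U_X = 35 - 14.5 = 20.5.
Step 4: Ties are present, so use the tie-corrected normal approximation (with continuity correction) for the p-value.
Step 5: p-value = 0.684221; compare to alpha = 0.05. fail to reject H0.

U_X = 14.5, p = 0.684221, fail to reject H0 at alpha = 0.05.


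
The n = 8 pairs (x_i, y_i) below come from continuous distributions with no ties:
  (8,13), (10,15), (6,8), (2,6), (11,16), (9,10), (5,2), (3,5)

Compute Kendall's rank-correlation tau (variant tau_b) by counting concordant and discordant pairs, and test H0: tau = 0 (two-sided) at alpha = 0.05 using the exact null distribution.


Step 1: Enumerate the 28 unordered pairs (i,j) with i<j and classify each by sign(x_j-x_i) * sign(y_j-y_i).
  (1,2):dx=+2,dy=+2->C; (1,3):dx=-2,dy=-5->C; (1,4):dx=-6,dy=-7->C; (1,5):dx=+3,dy=+3->C
  (1,6):dx=+1,dy=-3->D; (1,7):dx=-3,dy=-11->C; (1,8):dx=-5,dy=-8->C; (2,3):dx=-4,dy=-7->C
  (2,4):dx=-8,dy=-9->C; (2,5):dx=+1,dy=+1->C; (2,6):dx=-1,dy=-5->C; (2,7):dx=-5,dy=-13->C
  (2,8):dx=-7,dy=-10->C; (3,4):dx=-4,dy=-2->C; (3,5):dx=+5,dy=+8->C; (3,6):dx=+3,dy=+2->C
  (3,7):dx=-1,dy=-6->C; (3,8):dx=-3,dy=-3->C; (4,5):dx=+9,dy=+10->C; (4,6):dx=+7,dy=+4->C
  (4,7):dx=+3,dy=-4->D; (4,8):dx=+1,dy=-1->D; (5,6):dx=-2,dy=-6->C; (5,7):dx=-6,dy=-14->C
  (5,8):dx=-8,dy=-11->C; (6,7):dx=-4,dy=-8->C; (6,8):dx=-6,dy=-5->C; (7,8):dx=-2,dy=+3->D
Step 2: C = 24, D = 4, total pairs = 28.
Step 3: tau = (C - D)/(n(n-1)/2) = (24 - 4)/28 = 0.714286.
Step 4: Exact two-sided p-value (enumerate n! = 40320 permutations of y under H0): p = 0.014137.
Step 5: alpha = 0.05. reject H0.

tau_b = 0.7143 (C=24, D=4), p = 0.014137, reject H0.


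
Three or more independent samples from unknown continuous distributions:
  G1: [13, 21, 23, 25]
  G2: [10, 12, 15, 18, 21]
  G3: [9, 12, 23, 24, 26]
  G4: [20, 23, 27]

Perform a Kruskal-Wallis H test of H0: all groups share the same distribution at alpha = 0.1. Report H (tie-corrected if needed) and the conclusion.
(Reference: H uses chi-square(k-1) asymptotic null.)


Step 1: Combine all N = 17 observations and assign midranks.
sorted (value, group, rank): (9,G3,1), (10,G2,2), (12,G2,3.5), (12,G3,3.5), (13,G1,5), (15,G2,6), (18,G2,7), (20,G4,8), (21,G1,9.5), (21,G2,9.5), (23,G1,12), (23,G3,12), (23,G4,12), (24,G3,14), (25,G1,15), (26,G3,16), (27,G4,17)
Step 2: Sum ranks within each group.
R_1 = 41.5 (n_1 = 4)
R_2 = 28 (n_2 = 5)
R_3 = 46.5 (n_3 = 5)
R_4 = 37 (n_4 = 3)
Step 3: H = 12/(N(N+1)) * sum(R_i^2/n_i) - 3(N+1)
     = 12/(17*18) * (41.5^2/4 + 28^2/5 + 46.5^2/5 + 37^2/3) - 3*18
     = 0.039216 * 1476.15 - 54
     = 3.888072.
Step 4: Ties present; correction factor C = 1 - 36/(17^3 - 17) = 0.992647. Corrected H = 3.888072 / 0.992647 = 3.916872.
Step 5: Under H0, H ~ chi^2(3); p-value = 0.270581.
Step 6: alpha = 0.1. fail to reject H0.

H = 3.9169, df = 3, p = 0.270581, fail to reject H0.


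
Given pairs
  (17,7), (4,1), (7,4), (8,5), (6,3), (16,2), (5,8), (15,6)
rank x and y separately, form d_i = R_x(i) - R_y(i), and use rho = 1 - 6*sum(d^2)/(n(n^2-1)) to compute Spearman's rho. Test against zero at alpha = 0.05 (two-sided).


Step 1: Rank x and y separately (midranks; no ties here).
rank(x): 17->8, 4->1, 7->4, 8->5, 6->3, 16->7, 5->2, 15->6
rank(y): 7->7, 1->1, 4->4, 5->5, 3->3, 2->2, 8->8, 6->6
Step 2: d_i = R_x(i) - R_y(i); compute d_i^2.
  (8-7)^2=1, (1-1)^2=0, (4-4)^2=0, (5-5)^2=0, (3-3)^2=0, (7-2)^2=25, (2-8)^2=36, (6-6)^2=0
sum(d^2) = 62.
Step 3: rho = 1 - 6*62 / (8*(8^2 - 1)) = 1 - 372/504 = 0.261905.
Step 4: Under H0, t = rho * sqrt((n-2)/(1-rho^2)) = 0.6647 ~ t(6).
Step 5: Two-sided p-value from the t-distribution with 6 df = 0.530923.
Step 6: alpha = 0.05. fail to reject H0.

rho = 0.2619, p = 0.530923, fail to reject H0 at alpha = 0.05.


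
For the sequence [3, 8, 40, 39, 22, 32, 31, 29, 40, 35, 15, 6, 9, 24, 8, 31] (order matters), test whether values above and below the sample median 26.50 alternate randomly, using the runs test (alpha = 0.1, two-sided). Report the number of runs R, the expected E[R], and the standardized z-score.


Step 1: Compute median = 26.50; label A = above, B = below.
Labels in order: BBAABAAAAABBBBBA  (n_A = 8, n_B = 8)
Step 2: Count runs R = 6.
Step 3: Under H0 (random ordering), E[R] = 2*n_A*n_B/(n_A+n_B) + 1 = 2*8*8/16 + 1 = 9.0000.
        Var[R] = 2*n_A*n_B*(2*n_A*n_B - n_A - n_B) / ((n_A+n_B)^2 * (n_A+n_B-1)) = 14336/3840 = 3.7333.
        SD[R] = 1.9322.
Step 4: Continuity-corrected z = (R + 0.5 - E[R]) / SD[R] = (6 + 0.5 - 9.0000) / 1.9322 = -1.2939.
Step 5: Two-sided p-value via normal approximation = 2*(1 - Phi(|z|)) = 0.195709.
Step 6: alpha = 0.1. fail to reject H0.

R = 6, z = -1.2939, p = 0.195709, fail to reject H0.


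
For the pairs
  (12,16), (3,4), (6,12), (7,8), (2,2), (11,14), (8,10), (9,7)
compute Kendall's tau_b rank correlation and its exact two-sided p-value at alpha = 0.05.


Step 1: Enumerate the 28 unordered pairs (i,j) with i<j and classify each by sign(x_j-x_i) * sign(y_j-y_i).
  (1,2):dx=-9,dy=-12->C; (1,3):dx=-6,dy=-4->C; (1,4):dx=-5,dy=-8->C; (1,5):dx=-10,dy=-14->C
  (1,6):dx=-1,dy=-2->C; (1,7):dx=-4,dy=-6->C; (1,8):dx=-3,dy=-9->C; (2,3):dx=+3,dy=+8->C
  (2,4):dx=+4,dy=+4->C; (2,5):dx=-1,dy=-2->C; (2,6):dx=+8,dy=+10->C; (2,7):dx=+5,dy=+6->C
  (2,8):dx=+6,dy=+3->C; (3,4):dx=+1,dy=-4->D; (3,5):dx=-4,dy=-10->C; (3,6):dx=+5,dy=+2->C
  (3,7):dx=+2,dy=-2->D; (3,8):dx=+3,dy=-5->D; (4,5):dx=-5,dy=-6->C; (4,6):dx=+4,dy=+6->C
  (4,7):dx=+1,dy=+2->C; (4,8):dx=+2,dy=-1->D; (5,6):dx=+9,dy=+12->C; (5,7):dx=+6,dy=+8->C
  (5,8):dx=+7,dy=+5->C; (6,7):dx=-3,dy=-4->C; (6,8):dx=-2,dy=-7->C; (7,8):dx=+1,dy=-3->D
Step 2: C = 23, D = 5, total pairs = 28.
Step 3: tau = (C - D)/(n(n-1)/2) = (23 - 5)/28 = 0.642857.
Step 4: Exact two-sided p-value (enumerate n! = 40320 permutations of y under H0): p = 0.031151.
Step 5: alpha = 0.05. reject H0.

tau_b = 0.6429 (C=23, D=5), p = 0.031151, reject H0.


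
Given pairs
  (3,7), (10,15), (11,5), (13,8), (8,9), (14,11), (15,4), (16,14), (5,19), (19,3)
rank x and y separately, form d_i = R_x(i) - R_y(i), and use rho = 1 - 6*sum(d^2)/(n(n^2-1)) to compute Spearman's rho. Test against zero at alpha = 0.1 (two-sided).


Step 1: Rank x and y separately (midranks; no ties here).
rank(x): 3->1, 10->4, 11->5, 13->6, 8->3, 14->7, 15->8, 16->9, 5->2, 19->10
rank(y): 7->4, 15->9, 5->3, 8->5, 9->6, 11->7, 4->2, 14->8, 19->10, 3->1
Step 2: d_i = R_x(i) - R_y(i); compute d_i^2.
  (1-4)^2=9, (4-9)^2=25, (5-3)^2=4, (6-5)^2=1, (3-6)^2=9, (7-7)^2=0, (8-2)^2=36, (9-8)^2=1, (2-10)^2=64, (10-1)^2=81
sum(d^2) = 230.
Step 3: rho = 1 - 6*230 / (10*(10^2 - 1)) = 1 - 1380/990 = -0.393939.
Step 4: Under H0, t = rho * sqrt((n-2)/(1-rho^2)) = -1.2123 ~ t(8).
Step 5: Two-sided p-value from the t-distribution with 8 df = 0.259998.
Step 6: alpha = 0.1. fail to reject H0.

rho = -0.3939, p = 0.259998, fail to reject H0 at alpha = 0.1.


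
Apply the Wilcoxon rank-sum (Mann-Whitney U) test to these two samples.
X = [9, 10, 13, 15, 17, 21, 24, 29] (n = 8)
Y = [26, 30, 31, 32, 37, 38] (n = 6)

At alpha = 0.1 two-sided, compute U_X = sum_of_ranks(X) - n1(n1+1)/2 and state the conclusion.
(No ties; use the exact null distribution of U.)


Step 1: Combine and sort all 14 observations; assign midranks.
sorted (value, group): (9,X), (10,X), (13,X), (15,X), (17,X), (21,X), (24,X), (26,Y), (29,X), (30,Y), (31,Y), (32,Y), (37,Y), (38,Y)
ranks: 9->1, 10->2, 13->3, 15->4, 17->5, 21->6, 24->7, 26->8, 29->9, 30->10, 31->11, 32->12, 37->13, 38->14
Step 2: Rank sum for X: R1 = 1 + 2 + 3 + 4 + 5 + 6 + 7 + 9 = 37.
Step 3: U_X = R1 - n1(n1+1)/2 = 37 - 8*9/2 = 37 - 36 = 1.
       U_Y = n1*n2 - U_X = 48 - 1 = 47.
Step 4: No ties, so the exact null distribution of U (based on enumerating the C(14,8) = 3003 equally likely rank assignments) gives the two-sided p-value.
Step 5: p-value = 0.001332; compare to alpha = 0.1. reject H0.

U_X = 1, p = 0.001332, reject H0 at alpha = 0.1.
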